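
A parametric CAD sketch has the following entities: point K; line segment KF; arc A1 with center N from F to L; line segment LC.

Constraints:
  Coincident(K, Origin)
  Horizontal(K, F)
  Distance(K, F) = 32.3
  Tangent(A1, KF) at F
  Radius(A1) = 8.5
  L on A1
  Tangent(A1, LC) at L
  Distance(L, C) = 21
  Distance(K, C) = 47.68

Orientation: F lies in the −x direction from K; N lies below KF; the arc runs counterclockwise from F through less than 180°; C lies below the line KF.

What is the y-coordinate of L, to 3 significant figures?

-10.2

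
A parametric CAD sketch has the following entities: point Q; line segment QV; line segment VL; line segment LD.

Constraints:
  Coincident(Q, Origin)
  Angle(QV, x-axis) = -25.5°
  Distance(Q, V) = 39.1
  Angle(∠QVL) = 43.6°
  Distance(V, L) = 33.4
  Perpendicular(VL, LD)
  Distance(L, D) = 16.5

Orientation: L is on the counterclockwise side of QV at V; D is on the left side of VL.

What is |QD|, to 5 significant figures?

11.634

Q is at the origin; QV runs at -25.5° with length 39.1, so V = 39.1·(cos -25.5°, sin -25.5°) = (35.291, -16.833). ∠QVL = 43.6°, so VL runs at -25.5° + (180° − 43.6°) = 110.90° from the x-axis; with |VL| = 33.4, L = V + 33.4·(cos 110.90°, sin 110.90°) = (23.376, 14.369). The perpendicularity gives LD at right angles to VL; with |LD| = 16.5 on the left of VL, D = L + 16.5·(-0.93420, -0.35674) = (7.9617, 8.4833). Then |QD| = |D − Q| = 11.634.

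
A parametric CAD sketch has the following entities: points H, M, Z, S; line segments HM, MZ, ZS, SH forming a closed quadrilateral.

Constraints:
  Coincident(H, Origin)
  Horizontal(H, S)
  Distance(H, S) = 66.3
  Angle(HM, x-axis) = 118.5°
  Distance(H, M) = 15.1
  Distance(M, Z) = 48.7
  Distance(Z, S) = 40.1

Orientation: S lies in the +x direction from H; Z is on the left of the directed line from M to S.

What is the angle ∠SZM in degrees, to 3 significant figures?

114°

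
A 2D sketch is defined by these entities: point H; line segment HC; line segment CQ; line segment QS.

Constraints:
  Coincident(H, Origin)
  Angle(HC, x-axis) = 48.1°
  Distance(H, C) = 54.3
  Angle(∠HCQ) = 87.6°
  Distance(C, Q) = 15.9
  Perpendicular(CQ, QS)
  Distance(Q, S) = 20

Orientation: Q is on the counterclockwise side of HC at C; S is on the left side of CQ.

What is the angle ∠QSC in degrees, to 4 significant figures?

38.48°

∠HCQ = 87.6°, so CQ runs at 48.1° + (180° − 87.6°) = 140.5° from the x-axis; with |CQ| = 15.9, Q = C + 15.9·(cos 140.5°, sin 140.5°) = (23.99, 50.53). CQ ⟂ QS; with |QS| = 20.0 on the left of CQ, S = Q + 20.0·(-0.6361, -0.7716) = (11.27, 35.10). Then cos ∠QSC = SQ·SC / (|SQ||SC|), giving 38.48°.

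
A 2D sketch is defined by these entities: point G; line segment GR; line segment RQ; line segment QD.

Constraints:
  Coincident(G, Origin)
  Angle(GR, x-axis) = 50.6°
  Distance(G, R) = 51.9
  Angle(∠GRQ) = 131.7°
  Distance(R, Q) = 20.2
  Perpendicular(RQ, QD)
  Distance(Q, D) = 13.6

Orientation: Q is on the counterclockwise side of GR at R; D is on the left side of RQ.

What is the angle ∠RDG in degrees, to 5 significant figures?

58.633°

G is at the origin; GR runs at 50.6° with length 51.9, so R = 51.9·(cos 50.6°, sin 50.6°) = (32.943, 40.105). ∠GRQ = 131.7°, so RQ runs at 50.6° + (180° − 131.7°) = 98.900° from the x-axis; with |RQ| = 20.2, Q = R + 20.2·(cos 98.900°, sin 98.900°) = (29.817, 60.062). RQ is perpendicular to QD; with |QD| = 13.6 on the left of RQ, D = Q + 13.6·(-0.98796, -0.15471) = (16.381, 57.958). Then cos ∠RDG = DR·DG / (|DR||DG|), giving 58.633°.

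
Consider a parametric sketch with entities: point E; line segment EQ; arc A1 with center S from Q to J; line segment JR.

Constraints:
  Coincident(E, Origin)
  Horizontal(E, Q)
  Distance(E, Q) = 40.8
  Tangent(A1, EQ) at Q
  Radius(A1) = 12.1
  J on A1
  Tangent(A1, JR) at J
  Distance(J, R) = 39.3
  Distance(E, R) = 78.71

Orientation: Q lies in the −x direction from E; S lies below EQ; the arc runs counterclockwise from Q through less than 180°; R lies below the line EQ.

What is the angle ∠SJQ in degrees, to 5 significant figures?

53.341°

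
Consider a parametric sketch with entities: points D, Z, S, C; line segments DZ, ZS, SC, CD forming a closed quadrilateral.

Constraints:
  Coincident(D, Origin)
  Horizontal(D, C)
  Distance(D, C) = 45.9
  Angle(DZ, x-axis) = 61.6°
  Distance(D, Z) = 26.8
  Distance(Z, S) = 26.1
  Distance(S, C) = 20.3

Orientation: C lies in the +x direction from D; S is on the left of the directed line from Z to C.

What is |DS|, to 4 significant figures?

42.80

D is at the origin; DC is horizontal with |DC| = 45.9 and C in +x, so C = (45.9, 0). DZ runs at 61.6° with |DZ| = 26.8, so Z = (12.75, 23.57). S is determined by |ZS| = 26.1 and |SC| = 20.3 together: it lies at the intersection of circle(Z, 26.1) and circle(C, 20.3). With |ZC| = 40.68, the foot of the radical line on ZC is 23.65 from Z and the perpendicular offset is √(26.1² − 23.65²) = 11.04. Taking the left-of-ZC solution: S = (38.42, 18.87).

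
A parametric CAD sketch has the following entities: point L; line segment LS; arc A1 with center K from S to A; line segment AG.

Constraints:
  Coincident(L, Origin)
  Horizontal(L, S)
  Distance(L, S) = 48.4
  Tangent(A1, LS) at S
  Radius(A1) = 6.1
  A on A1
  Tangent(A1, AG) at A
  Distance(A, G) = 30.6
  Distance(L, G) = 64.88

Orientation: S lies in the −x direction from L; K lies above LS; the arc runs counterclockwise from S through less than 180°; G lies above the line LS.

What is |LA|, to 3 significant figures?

43.5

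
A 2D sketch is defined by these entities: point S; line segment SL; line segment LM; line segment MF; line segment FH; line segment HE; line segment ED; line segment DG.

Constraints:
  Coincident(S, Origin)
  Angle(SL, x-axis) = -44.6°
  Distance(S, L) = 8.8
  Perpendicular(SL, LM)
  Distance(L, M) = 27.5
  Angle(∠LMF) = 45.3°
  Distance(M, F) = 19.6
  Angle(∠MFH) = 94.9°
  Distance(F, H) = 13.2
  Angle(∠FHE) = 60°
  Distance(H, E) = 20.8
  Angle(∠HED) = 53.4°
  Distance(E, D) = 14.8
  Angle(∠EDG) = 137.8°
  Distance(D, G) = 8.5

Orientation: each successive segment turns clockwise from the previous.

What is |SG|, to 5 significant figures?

14.212

S is at the origin; SL runs at -44.6° with length 8.8, so L = (6.2658, -6.1789). The perpendicularity gives LM at right angles to SL, so LM runs at -134.60°; with |LM| = 27.5, M = (-13.043, -25.760). ∠LMF = 45.3° gives MF at 90.700° from the x-axis; with |MF| = 19.6, F = (-13.283, -6.1611). ∠MFH = 94.9° gives FH at 5.6000° from the x-axis; with |FH| = 13.2, H = (-0.14583, -4.8730). ∠FHE = 60.0° gives HE at -114.40° from the x-axis; with |HE| = 20.8, E = (-8.7384, -23.815). ∠HED = 53.4° gives ED at 119.00° from the x-axis; with |ED| = 14.8, D = (-15.914, -10.871). ∠EDG = 137.8° gives DG at 76.800° from the x-axis; with |DG| = 8.5, G = (-13.973, -2.5955). Then |SG| = |G − S| = 14.212.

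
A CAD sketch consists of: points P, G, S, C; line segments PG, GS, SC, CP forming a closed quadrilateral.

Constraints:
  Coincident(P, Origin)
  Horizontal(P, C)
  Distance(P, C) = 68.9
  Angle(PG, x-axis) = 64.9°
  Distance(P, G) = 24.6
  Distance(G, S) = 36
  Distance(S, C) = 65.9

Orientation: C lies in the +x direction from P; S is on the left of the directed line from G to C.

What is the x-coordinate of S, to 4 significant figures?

29.49

P is at the origin; P and C share the same y with |PC| = 68.9 and C in +x, so C = (68.9, 0). PG runs at 64.9° with |PG| = 24.6, so G = (10.44, 22.28). S is determined by |GS| = 36.0 and |SC| = 65.9 together: it lies at the intersection of circle(G, 36.0) and circle(C, 65.9). With |GC| = 62.57, the foot of the radical line on GC is 6.933 from G and the perpendicular offset is √(36.0² − 6.933²) = 35.33. Taking the left-of-GC solution: S = (29.49, 52.82).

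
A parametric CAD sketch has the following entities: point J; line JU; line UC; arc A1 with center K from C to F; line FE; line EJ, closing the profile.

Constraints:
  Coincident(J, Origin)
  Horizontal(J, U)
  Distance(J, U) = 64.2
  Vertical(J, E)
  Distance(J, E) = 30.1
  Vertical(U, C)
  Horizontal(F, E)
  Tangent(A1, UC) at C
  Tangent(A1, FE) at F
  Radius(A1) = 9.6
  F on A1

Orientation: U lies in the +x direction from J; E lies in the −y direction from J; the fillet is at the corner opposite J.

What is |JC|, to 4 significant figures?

67.39

J is at the origin; JU is horizontal with |JU| = 64.2 and U on the +x side, so U = (64.20, 0.000). JE is vertical with |JE| = 30.1 and E on the −y side, so E = (0.000, -30.10). The virtual corner opposite J is at (64.20, -30.10). Tangency of A1 to UC means the radius KC is perpendicular to UC and tangency of A1 to FE means the radius KF is perpendicular to FE, with radius 9.6, so the center K sits 9.6 in from both sides at K = (54.60, -20.50). That places the tangent points at C = (64.20, -20.50) on UC and F = (54.60, -30.10) on FE. Then |JC| = |C − J| = 67.39.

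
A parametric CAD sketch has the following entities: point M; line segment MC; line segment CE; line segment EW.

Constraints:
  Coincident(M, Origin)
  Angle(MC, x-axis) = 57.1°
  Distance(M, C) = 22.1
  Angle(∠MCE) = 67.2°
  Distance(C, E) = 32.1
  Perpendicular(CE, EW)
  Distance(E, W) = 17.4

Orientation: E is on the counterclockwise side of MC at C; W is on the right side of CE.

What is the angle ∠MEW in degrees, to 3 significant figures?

131°

M is at the origin; MC runs at 57.1° with length 22.1, so C = 22.1·(cos 57.1°, sin 57.1°) = (12.0, 18.6). ∠MCE = 67.2°, so CE runs at 57.1° + (180° − 67.2°) = 170° from the x-axis; with |CE| = 32.1, E = C + 32.1·(cos 170°, sin 170°) = (-19.6, 24.2). CE ⟂ EW; with |EW| = 17.4 on the right of CE, W = E + 17.4·(0.175, 0.985) = (-16.5, 41.3). Then cos ∠MEW = EM·EW / (|EM||EW|), giving 131°.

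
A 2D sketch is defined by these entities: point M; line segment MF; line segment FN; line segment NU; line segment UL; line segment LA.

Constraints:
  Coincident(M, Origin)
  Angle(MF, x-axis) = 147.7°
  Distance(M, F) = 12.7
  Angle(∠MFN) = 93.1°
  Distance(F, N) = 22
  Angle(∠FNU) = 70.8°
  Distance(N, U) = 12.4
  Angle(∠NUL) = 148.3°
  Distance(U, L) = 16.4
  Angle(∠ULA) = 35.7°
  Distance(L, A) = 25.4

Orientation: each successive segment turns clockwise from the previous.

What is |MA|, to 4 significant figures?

19.66

∠NUL = 148.3° gives UL at -80.10° from the x-axis; with |UL| = 16.4, L = (11.05, 0.5621). ∠ULA = 35.7° gives LA at 135.6° from the x-axis; with |LA| = 25.4, A = (-7.097, 18.33). Then |MA| = |A − M| = 19.66.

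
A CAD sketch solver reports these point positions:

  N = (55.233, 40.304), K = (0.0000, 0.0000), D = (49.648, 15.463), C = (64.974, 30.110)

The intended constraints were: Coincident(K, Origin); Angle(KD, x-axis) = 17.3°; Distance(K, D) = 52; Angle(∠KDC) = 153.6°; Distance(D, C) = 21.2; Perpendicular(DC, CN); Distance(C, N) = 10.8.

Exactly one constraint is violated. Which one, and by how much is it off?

Distance(C, N) = 10.8 — off by 3.30.

K = (0.00, 0.00) ✓; KD at 17.30° ✓; |KD| = 52.00 ✓; ∠KDC = 153.6° ✓; |DC| = 21.20 ✓; ∠(DC, CN) = 90.00° ✓; |CN| = 14.10 ✗.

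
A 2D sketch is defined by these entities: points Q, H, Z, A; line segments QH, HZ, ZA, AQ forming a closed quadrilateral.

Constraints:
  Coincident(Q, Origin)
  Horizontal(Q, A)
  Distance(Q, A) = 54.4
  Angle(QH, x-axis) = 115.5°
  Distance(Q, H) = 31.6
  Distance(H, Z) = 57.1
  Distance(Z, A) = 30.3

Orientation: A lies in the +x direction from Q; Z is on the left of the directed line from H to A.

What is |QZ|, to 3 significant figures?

51.9

Q is at the origin; Q and A share the same y with |QA| = 54.4 and A in +x, so A = (54.4, 0). QH runs at 115.5° with |QH| = 31.6, so H = (-13.6, 28.5). Z is determined by |HZ| = 57.1 and |ZA| = 30.3 together: it lies at the intersection of circle(H, 57.1) and circle(A, 30.3). With |HA| = 73.7, the foot of the radical line on HA is 52.8 from H and the perpendicular offset is √(57.1² − 52.8²) = 21.9. Taking the left-of-HA solution: Z = (43.5, 28.3).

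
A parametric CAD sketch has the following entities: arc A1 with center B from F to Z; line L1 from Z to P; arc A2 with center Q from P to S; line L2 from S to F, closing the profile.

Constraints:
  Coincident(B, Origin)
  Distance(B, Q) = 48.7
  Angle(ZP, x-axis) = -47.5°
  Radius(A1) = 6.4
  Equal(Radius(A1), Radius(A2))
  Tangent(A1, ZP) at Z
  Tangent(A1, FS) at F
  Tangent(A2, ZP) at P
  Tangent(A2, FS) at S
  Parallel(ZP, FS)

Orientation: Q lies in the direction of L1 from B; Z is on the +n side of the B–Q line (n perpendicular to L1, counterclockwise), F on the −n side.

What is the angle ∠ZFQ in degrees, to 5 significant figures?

82.513°

B is at the origin and Q lies 48.7 along u from B, so Q = 48.7·u = (32.901, -35.905). Tangency of A1 to both parallel lines with radius 6.4 puts Z and F at B ± 6.4·n: Z = (4.7186, 4.3238), F = (-4.7186, -4.3238). Then cos ∠ZFQ = FZ·FQ / (|FZ||FQ|), giving 82.513°.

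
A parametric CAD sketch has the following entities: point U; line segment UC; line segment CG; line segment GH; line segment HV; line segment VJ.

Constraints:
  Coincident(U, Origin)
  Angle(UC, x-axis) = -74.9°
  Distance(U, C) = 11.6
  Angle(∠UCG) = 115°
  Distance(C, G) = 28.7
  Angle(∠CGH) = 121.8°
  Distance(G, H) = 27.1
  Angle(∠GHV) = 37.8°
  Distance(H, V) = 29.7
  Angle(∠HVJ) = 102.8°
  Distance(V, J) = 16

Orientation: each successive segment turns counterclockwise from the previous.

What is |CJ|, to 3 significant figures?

17.5

U is at the origin; UC runs at -74.9° with length 11.6, so C = (3.02, -11.2). ∠UCG = 115.0° gives CG at -9.90° from the x-axis; with |CG| = 28.7, G = (31.3, -16.1). ∠CGH = 121.8° gives GH at 48.3° from the x-axis; with |GH| = 27.1, H = (49.3, 4.10). ∠GHV = 37.8° gives HV at -170° from the x-axis; with |HV| = 29.7, V = (20.1, -1.31). ∠HVJ = 102.8° gives VJ at -92.3° from the x-axis; with |VJ| = 16.0, J = (19.5, -17.3). Then |CJ| = |J − C| = 17.5.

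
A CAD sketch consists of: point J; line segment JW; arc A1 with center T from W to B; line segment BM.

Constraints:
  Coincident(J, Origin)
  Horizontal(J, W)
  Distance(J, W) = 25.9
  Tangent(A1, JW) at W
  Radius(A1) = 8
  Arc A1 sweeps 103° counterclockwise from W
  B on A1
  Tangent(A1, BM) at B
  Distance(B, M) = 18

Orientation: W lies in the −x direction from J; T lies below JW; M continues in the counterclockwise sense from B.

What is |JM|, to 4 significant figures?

40.33

On A1, W sits at bearing 90° from T; a 103° counterclockwise sweep puts B at bearing 193°, so B = T + 8.0·(cos 193°, sin 193°) = (-33.69, -9.800). Since A1 is tangent to BM there, TB ⟂ BM, so BM runs along (−sin 193°, cos 193°); with |BM| = 18.0, M = (-29.65, -27.34). Then |JM| = |M − J| = 40.33.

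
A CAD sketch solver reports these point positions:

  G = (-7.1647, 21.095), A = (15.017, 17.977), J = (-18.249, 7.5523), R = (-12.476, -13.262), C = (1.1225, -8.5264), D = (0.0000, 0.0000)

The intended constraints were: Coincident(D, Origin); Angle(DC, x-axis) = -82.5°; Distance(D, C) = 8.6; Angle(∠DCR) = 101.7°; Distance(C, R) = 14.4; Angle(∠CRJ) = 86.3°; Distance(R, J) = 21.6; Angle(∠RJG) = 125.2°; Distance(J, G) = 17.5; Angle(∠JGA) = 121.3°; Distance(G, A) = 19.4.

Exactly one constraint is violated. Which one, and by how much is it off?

Distance(G, A) = 19.4 — off by 3.00.

D = (0.00, 0.00) ✓; DC at -82.50° ✓; |DC| = 8.600 ✓; ∠DCR = 101.7° ✓; |CR| = 14.40 ✓; ∠CRJ = 86.30° ✓; |RJ| = 21.60 ✓; ∠RJG = 125.2° ✓; |JG| = 17.50 ✓; ∠JGA = 121.3° ✓; |GA| = 22.40 ✗.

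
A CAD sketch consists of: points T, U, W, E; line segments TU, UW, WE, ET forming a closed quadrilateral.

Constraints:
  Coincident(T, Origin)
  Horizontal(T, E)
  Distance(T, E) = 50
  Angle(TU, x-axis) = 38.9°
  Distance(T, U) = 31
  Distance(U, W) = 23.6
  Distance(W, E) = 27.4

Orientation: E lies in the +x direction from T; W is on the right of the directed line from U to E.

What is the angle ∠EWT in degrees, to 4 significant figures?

161.2°

Checks: |UW| = 23.60 ✓; |WE| = 27.40 ✓.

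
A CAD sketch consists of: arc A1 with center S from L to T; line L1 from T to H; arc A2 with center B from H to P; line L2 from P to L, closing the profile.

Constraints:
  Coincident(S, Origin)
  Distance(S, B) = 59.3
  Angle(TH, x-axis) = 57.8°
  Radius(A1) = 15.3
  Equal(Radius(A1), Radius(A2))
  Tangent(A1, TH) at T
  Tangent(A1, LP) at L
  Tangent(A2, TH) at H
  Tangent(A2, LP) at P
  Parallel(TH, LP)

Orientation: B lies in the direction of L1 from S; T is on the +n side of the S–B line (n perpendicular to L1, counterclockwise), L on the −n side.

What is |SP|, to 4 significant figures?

61.24

Tangency of A1 to both parallel lines with radius 15.3 puts T and L at S ± 15.3·n: T = (-12.95, 8.153), L = (12.95, -8.153). Equal radii place H and P the same way about B: H = B + 15.3·n = (18.65, 58.33), P = B − 15.3·n = (44.55, 42.03). Then |SP| = |P − S| = 61.24.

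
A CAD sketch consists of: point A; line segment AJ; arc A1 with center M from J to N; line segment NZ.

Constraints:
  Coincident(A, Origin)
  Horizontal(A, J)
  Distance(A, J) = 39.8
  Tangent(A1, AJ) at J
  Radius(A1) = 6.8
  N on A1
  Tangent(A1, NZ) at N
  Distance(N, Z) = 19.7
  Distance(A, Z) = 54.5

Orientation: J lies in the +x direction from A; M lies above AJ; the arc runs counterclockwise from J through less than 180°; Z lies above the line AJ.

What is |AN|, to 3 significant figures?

47.0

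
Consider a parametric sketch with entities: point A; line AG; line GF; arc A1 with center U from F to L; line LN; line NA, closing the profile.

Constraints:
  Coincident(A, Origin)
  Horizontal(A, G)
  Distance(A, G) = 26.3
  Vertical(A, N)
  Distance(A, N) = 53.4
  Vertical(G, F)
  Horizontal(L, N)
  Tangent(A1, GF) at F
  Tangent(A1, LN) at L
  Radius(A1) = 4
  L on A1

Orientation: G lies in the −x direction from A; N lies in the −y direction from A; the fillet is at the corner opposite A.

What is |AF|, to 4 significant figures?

55.96

A is at the origin; AG is horizontal with |AG| = 26.3 and G on the −x side, so G = (-26.30, 0.000). A and N share the same x with |AN| = 53.4 and N on the −y side, so N = (0.000, -53.40). The virtual corner opposite A is at (-26.30, -53.40). A1 meets GF tangentially, so UF is at right angles to GF and the tangent condition forces UL to be normal to LN, with radius 4.0, so the center U sits 4.0 in from both sides at U = (-22.30, -49.40). That places the tangent points at F = (-26.30, -49.40) on GF and L = (-22.30, -53.40) on LN. Then |AF| = |F − A| = 55.96.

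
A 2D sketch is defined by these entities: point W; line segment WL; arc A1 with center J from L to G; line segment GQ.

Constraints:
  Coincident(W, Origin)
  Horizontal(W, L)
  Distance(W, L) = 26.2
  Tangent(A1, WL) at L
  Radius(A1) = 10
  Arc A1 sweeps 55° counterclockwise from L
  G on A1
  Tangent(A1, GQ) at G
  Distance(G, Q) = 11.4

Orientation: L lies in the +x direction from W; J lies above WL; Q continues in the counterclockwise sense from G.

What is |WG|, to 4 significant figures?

34.65

W is at the origin; WL is horizontal with |WL| = 26.2 and L on the +x side, so L = (26.20, 0.000). Since A1 is tangent to WL there, JL ⟂ WL, so J = L + (0, 10) = (26.20, 10.00). On A1, L sits at bearing -90° from J; a 55° counterclockwise sweep puts G at bearing -35°, so G = J + 10.0·(cos -35°, sin -35°) = (34.39, 4.264). Then |WG| = |G − W| = 34.65.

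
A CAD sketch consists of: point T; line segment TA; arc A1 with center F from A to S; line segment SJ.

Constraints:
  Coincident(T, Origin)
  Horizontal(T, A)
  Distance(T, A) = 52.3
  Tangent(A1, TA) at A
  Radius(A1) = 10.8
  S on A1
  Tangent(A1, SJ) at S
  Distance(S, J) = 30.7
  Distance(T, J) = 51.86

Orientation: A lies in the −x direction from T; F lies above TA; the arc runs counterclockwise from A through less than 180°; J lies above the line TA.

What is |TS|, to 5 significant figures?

42.606

Checks: |FS| = 10.80 ✓; ∠(FS, SJ) = 90.00° ✓; |SJ| = 30.70 ✓; |TJ| = 51.86 ✓.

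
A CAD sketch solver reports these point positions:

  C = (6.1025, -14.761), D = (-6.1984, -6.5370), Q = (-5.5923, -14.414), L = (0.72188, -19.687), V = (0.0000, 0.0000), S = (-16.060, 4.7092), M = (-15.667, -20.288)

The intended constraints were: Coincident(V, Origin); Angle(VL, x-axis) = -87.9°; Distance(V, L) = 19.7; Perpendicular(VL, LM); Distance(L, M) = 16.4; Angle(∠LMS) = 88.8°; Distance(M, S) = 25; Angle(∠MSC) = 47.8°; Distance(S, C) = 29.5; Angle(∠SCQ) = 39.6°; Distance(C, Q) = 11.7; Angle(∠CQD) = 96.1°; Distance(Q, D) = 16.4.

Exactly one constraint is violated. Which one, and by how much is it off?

Distance(Q, D) = 16.4 — off by 8.50.

V = (0.00, 0.00) ✓; VL at -87.90° ✓; |VL| = 19.70 ✓; ∠(VL, LM) = 90.00° ✓; |LM| = 16.40 ✓; ∠LMS = 88.80° ✓; |MS| = 25.00 ✓; ∠MSC = 47.80° ✓; |SC| = 29.50 ✓; ∠SCQ = 39.60° ✓; |CQ| = 11.70 ✓; ∠CQD = 96.10° ✓; |QD| = 7.900 ✗.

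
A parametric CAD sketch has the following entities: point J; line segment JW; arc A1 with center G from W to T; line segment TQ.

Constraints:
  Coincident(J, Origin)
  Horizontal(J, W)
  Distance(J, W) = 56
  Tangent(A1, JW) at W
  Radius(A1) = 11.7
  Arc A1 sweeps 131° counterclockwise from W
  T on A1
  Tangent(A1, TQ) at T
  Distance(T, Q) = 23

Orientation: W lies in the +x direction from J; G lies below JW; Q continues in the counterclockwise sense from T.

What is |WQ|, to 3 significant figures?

37.3

J is at the origin; JW is horizontal with |JW| = 56.0 and W on the +x side, so W = (56.0, 0.00). Since A1 is tangent to JW there, GW ⟂ JW, so G = W + (0, -11.7) = (56.0, -11.7). On A1, W sits at bearing 90° from G; a 131° counterclockwise sweep puts T at bearing 221°, so T = G + 11.7·(cos 221°, sin 221°) = (47.2, -19.4). Tangency of A1 to TQ means the radius GT is perpendicular to TQ, so TQ runs along (−sin 221°, cos 221°); with |TQ| = 23.0, Q = (62.3, -36.7). Then |WQ| = |Q − W| = 37.3.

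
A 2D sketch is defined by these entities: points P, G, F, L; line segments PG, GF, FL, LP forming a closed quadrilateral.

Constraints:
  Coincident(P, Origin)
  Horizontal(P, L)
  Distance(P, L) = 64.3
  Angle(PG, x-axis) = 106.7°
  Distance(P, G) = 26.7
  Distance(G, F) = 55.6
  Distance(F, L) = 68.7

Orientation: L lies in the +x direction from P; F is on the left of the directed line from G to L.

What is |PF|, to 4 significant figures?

70.81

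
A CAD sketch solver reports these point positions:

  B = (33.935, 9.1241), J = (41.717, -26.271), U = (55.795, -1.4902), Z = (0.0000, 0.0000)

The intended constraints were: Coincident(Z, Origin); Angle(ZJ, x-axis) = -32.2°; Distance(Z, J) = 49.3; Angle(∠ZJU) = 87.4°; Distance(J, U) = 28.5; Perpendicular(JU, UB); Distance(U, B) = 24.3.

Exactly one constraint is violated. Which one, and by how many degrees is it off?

Perpendicular(JU, UB) — off by 3.70°.

Z = (0.00, 0.00) ✓; ZJ at -32.20° ✓; |ZJ| = 49.30 ✓; ∠ZJU = 87.40° ✓; |JU| = 28.50 ✓; ∠(JU, UB) = 93.70° ✗; |UB| = 24.30 ✓.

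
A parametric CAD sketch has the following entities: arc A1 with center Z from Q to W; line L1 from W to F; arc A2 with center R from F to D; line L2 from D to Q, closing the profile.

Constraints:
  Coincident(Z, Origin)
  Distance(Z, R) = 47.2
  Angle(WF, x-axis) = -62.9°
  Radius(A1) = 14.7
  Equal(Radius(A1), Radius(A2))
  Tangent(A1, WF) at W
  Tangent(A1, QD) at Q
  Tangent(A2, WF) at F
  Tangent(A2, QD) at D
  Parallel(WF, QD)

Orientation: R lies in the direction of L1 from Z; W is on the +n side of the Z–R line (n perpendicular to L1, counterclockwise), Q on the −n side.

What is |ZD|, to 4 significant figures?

49.44

The slot axis is L1's direction at -62.9°, so u = (cos -62.9°, sin -62.9°) = (0.4555, -0.8902) and n = (−sin -62.9°, cos -62.9°) = (0.8902, 0.4555). Z is at the origin and R lies 47.2 along u from Z, so R = 47.2·u = (21.50, -42.02). Tangency of A1 to both parallel lines with radius 14.7 puts W and Q at Z ± 14.7·n: W = (13.09, 6.697), Q = (-13.09, -6.697). Equal radii place F and D the same way about R: F = R + 14.7·n = (34.59, -35.32), D = R − 14.7·n = (8.416, -48.71). Then |ZD| = |D − Z| = 49.44.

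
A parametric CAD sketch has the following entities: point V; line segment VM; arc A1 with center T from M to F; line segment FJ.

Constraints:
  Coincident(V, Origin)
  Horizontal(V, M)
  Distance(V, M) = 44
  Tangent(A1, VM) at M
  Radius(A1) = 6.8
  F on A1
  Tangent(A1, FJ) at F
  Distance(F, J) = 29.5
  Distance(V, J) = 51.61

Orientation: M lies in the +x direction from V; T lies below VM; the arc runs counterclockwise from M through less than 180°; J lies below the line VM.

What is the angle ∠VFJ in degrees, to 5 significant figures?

99.407°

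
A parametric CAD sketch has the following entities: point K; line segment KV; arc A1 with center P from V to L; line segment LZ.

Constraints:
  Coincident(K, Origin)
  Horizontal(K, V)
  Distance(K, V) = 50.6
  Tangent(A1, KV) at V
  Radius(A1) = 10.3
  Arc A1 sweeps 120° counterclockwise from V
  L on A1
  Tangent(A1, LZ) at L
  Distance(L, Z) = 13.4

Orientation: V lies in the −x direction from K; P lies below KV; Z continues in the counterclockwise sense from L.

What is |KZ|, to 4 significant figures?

59.35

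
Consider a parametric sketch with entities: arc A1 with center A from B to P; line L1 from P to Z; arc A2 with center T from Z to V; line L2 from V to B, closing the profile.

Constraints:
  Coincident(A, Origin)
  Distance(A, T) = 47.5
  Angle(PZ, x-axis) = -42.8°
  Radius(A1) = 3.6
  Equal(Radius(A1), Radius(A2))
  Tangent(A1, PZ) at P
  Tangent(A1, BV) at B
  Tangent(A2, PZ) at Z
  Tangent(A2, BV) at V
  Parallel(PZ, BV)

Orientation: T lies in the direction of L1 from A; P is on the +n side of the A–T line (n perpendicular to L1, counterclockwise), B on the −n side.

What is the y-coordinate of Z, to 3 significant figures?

-29.6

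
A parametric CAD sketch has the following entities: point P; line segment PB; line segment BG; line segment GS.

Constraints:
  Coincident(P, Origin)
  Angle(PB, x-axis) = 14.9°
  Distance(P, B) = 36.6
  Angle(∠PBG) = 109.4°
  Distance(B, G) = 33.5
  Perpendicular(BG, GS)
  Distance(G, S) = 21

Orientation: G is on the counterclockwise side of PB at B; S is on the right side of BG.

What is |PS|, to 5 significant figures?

71.884

∠PBG = 109.4°, so BG runs at 14.9° + (180° − 109.4°) = 85.500° from the x-axis; with |BG| = 33.5, G = B + 33.5·(cos 85.500°, sin 85.500°) = (37.998, 42.808). The perpendicularity gives GS at right angles to BG; with |GS| = 21.0 on the right of BG, S = G + 21.0·(0.99692, -0.078459) = (58.933, 41.160). Then |PS| = |S − P| = 71.884.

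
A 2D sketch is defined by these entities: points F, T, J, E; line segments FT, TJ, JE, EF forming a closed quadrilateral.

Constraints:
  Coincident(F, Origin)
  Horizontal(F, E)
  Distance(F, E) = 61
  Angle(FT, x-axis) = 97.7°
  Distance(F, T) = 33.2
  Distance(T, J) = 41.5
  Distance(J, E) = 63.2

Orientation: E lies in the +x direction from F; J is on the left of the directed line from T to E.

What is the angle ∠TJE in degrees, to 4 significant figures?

86.17°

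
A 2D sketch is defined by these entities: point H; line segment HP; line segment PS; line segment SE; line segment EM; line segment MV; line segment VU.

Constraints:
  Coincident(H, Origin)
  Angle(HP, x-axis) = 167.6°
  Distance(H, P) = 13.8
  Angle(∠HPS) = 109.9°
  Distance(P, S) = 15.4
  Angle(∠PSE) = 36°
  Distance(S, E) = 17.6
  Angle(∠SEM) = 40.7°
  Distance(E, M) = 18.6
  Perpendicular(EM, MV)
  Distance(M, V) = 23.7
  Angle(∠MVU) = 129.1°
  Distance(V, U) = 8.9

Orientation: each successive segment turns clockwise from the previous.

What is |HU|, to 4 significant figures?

37.78

H is at the origin; HP runs at 167.6° with length 13.8, so P = (-13.48, 2.963). ∠HPS = 109.9° gives PS at 97.50° from the x-axis; with |PS| = 15.4, S = (-15.49, 18.23). ∠PSE = 36.0° gives SE at -46.50° from the x-axis; with |SE| = 17.6, E = (-3.373, 5.465). ∠SEM = 40.7° gives EM at 174.2° from the x-axis; with |EM| = 18.6, M = (-21.88, 7.345). EM ⟂ MV, so MV runs at 84.20°; with |MV| = 23.7, V = (-19.48, 30.92). ∠MVU = 129.1° gives VU at 33.30° from the x-axis; with |VU| = 8.9, U = (-12.04, 35.81). Then |HU| = |U − H| = 37.78.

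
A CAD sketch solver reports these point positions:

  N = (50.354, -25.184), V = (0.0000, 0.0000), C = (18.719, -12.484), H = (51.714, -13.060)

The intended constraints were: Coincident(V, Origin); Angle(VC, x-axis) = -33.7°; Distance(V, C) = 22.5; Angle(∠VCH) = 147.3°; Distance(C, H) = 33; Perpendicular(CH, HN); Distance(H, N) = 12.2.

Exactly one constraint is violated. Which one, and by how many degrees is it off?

Perpendicular(CH, HN) — off by 5.40°.

V = (0.00, 0.00) ✓; VC at -33.70° ✓; |VC| = 22.50 ✓; ∠VCH = 147.3° ✓; |CH| = 33.00 ✓; ∠(CH, HN) = 95.40° ✗; |HN| = 12.20 ✓.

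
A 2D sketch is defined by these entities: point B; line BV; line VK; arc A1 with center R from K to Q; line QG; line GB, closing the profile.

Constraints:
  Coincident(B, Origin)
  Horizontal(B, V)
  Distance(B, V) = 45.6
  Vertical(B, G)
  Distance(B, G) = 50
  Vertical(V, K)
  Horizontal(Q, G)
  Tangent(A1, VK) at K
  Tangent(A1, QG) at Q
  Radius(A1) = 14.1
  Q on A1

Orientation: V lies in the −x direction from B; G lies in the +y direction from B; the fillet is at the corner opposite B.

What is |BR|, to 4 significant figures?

47.76

B is at the origin; B and V share the same y with |BV| = 45.6 and V on the −x side, so V = (-45.60, 0.000). BG is vertical with |BG| = 50.0 and G on the +y side, so G = (0.000, 50.00). The virtual corner opposite B is at (-45.60, 50.00). The tangent condition forces RK to be normal to VK and since A1 is tangent to QG there, RQ ⟂ QG, with radius 14.1, so the center R sits 14.1 in from both sides at R = (-31.50, 35.90). Then |BR| = |R − B| = 47.76.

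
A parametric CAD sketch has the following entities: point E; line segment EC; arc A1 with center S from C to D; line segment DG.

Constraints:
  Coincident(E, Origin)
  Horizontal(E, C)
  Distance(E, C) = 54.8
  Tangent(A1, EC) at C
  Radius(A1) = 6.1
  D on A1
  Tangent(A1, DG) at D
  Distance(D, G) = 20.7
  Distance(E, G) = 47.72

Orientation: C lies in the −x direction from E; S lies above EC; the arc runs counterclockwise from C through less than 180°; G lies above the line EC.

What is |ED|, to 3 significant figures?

49.3

E is at the origin; EC is horizontal with |EC| = 54.8 and C on the −x side, so C = (-54.8, 0.00). Tangency of A1 to EC means the radius SC is perpendicular to EC, so S = C + (0, 6.1) = (-54.8, 6.10). Since SD ⟂ DG (tangency), |SG| = √(6.1² + 20.7²) = 21.6 regardless of where D sits on A1. So G lies on both circle(E, 47.72) and circle(S, 21.6); the above-EC intersection is G = (-41.7, 23.2). D is the foot of the tangent from G: D = (-49.1, 3.91).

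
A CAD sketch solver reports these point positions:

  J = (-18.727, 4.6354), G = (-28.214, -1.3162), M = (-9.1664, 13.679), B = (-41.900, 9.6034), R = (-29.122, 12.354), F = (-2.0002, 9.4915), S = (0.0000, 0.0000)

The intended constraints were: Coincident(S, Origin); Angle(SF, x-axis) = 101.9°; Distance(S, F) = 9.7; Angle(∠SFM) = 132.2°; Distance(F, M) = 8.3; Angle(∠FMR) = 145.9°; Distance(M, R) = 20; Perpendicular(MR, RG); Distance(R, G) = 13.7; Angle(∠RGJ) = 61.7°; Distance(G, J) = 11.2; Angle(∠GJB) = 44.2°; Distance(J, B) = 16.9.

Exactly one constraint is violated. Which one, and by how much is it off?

Distance(J, B) = 16.9 — off by 6.80.

S = (0.00, 0.00) ✓; SF at 101.9° ✓; |SF| = 9.700 ✓; ∠SFM = 132.2° ✓; |FM| = 8.300 ✓; ∠FMR = 145.9° ✓; |MR| = 20.00 ✓; ∠(MR, RG) = 90.00° ✓; |RG| = 13.70 ✓; ∠RGJ = 61.70° ✓; |GJ| = 11.20 ✓; ∠GJB = 44.20° ✓; |JB| = 23.70 ✗.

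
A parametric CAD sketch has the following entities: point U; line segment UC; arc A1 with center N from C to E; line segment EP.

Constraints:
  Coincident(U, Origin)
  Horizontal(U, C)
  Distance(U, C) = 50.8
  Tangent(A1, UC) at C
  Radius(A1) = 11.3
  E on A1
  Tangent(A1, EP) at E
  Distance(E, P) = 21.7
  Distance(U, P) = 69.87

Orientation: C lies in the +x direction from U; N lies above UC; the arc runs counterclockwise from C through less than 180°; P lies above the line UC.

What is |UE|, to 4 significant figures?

63.18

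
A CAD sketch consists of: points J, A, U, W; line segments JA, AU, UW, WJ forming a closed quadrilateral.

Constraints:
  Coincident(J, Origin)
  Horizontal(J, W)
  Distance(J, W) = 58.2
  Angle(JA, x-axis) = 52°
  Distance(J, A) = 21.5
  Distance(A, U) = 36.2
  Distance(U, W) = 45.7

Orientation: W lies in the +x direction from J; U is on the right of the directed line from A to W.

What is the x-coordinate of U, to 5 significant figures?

16.680

Checks: |AU| = 36.20 ✓; |UW| = 45.70 ✓.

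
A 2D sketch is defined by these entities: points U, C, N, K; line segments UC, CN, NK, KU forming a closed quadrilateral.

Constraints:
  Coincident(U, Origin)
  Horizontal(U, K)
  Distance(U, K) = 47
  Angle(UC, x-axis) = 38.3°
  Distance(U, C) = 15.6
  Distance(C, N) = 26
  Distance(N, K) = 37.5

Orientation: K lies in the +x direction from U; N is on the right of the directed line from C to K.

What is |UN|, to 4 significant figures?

21.01

Checks: |CN| = 26.00 ✓; |NK| = 37.50 ✓.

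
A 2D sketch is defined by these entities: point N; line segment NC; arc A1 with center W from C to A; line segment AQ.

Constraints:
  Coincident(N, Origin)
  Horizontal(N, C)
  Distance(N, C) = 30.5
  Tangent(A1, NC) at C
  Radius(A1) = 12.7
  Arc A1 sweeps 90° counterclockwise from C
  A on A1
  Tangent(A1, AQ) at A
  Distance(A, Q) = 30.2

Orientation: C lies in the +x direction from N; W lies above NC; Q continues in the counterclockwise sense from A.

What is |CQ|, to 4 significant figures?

44.74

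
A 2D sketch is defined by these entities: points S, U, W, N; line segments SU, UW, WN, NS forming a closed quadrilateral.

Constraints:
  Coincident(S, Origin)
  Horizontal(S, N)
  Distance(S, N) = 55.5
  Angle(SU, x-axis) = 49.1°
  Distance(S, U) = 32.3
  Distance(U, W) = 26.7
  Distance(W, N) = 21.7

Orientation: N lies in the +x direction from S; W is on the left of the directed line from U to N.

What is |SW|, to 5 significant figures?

51.616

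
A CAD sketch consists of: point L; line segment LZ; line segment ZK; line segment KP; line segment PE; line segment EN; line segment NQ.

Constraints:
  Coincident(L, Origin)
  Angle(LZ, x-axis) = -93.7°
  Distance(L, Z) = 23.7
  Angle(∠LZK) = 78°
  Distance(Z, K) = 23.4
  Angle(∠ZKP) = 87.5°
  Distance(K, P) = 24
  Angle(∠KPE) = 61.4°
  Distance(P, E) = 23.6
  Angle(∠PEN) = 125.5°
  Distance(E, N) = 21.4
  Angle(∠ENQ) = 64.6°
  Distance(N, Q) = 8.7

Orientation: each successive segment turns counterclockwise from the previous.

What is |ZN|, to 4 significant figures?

9.563

L is at the origin; LZ runs at -93.7° with length 23.7, so Z = (-1.529, -23.65). ∠LZK = 78.0° gives ZK at 8.300° from the x-axis; with |ZK| = 23.4, K = (21.63, -20.27). ∠ZKP = 87.5° gives KP at 100.8° from the x-axis; with |KP| = 24.0, P = (17.13, 3.302). ∠KPE = 61.4° gives PE at -140.6° from the x-axis; with |PE| = 23.6, E = (-1.108, -11.68). ∠PEN = 125.5° gives EN at -86.10° from the x-axis; with |EN| = 21.4, N = (0.3474, -33.03). Then |ZN| = |N − Z| = 9.563.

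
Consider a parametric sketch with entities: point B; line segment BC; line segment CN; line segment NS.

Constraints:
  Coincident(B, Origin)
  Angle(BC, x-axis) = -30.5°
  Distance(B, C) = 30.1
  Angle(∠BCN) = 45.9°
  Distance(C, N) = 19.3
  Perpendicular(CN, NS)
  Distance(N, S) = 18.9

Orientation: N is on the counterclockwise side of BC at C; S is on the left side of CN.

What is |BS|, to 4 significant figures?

3.176

∠BCN = 45.9°, so CN runs at -30.5° + (180° − 45.9°) = 103.6° from the x-axis; with |CN| = 19.3, N = C + 19.3·(cos 103.6°, sin 103.6°) = (21.40, 3.482). The perpendicularity gives NS at right angles to CN; with |NS| = 18.9 on the left of CN, S = N + 18.9·(-0.9720, -0.2351) = (3.027, -0.9622). Then |BS| = |S − B| = 3.176.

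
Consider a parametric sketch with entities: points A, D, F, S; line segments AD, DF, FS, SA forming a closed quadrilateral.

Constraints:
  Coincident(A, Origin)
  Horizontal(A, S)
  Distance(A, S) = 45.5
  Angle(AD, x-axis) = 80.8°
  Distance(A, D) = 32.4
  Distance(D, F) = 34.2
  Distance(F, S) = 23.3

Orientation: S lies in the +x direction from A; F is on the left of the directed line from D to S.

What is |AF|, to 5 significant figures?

43.834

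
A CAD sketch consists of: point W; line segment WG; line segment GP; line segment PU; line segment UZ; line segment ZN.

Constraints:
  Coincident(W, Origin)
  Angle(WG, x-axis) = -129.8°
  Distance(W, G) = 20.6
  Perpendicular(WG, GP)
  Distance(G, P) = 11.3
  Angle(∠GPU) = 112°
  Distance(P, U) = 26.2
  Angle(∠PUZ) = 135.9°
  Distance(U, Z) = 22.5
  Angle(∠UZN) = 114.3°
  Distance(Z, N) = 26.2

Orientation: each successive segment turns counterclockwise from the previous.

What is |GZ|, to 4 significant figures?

46.88

W is at the origin; WG runs at -129.8° with length 20.6, so G = (-13.19, -15.83). WG ⟂ GP, so GP runs at -39.80°; with |GP| = 11.3, P = (-4.505, -23.06). ∠GPU = 112.0° gives PU at 28.20° from the x-axis; with |PU| = 26.2, U = (18.59, -10.68). ∠PUZ = 135.9° gives UZ at 72.30° from the x-axis; with |UZ| = 22.5, Z = (25.43, 10.76). Then |GZ| = |Z − G| = 46.88.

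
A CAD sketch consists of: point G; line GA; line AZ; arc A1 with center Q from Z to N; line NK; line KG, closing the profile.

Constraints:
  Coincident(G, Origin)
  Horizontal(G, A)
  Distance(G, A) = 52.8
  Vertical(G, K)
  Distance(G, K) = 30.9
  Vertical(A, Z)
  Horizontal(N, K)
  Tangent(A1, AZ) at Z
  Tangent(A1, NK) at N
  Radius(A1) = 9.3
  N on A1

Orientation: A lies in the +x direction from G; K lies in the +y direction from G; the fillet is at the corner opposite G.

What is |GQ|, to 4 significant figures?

48.57

G is at the origin; G and A share the same y with |GA| = 52.8 and A on the +x side, so A = (52.80, 0.000). G and K share the same x with |GK| = 30.9 and K on the +y side, so K = (0.000, 30.90). The virtual corner opposite G is at (52.80, 30.90). Since A1 is tangent to AZ there, QZ ⟂ AZ and since A1 is tangent to NK there, QN ⟂ NK, with radius 9.3, so the center Q sits 9.3 in from both sides at Q = (43.50, 21.60). Then |GQ| = |Q − G| = 48.57.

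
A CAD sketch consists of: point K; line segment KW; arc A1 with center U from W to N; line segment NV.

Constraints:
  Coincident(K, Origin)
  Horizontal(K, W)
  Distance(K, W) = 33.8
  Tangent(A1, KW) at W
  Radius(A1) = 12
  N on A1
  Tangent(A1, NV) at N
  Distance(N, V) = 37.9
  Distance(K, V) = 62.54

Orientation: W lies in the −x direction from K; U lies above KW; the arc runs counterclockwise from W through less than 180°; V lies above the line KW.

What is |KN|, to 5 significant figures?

27.604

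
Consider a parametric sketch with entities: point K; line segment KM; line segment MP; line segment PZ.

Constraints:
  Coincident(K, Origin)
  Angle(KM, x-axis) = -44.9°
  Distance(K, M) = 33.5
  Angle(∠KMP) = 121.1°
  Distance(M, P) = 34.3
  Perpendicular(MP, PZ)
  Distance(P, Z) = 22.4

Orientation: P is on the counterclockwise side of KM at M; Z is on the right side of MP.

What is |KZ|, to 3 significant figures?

72.6

∠KMP = 121.1°, so MP runs at -44.9° + (180° − 121.1°) = 14.0° from the x-axis; with |MP| = 34.3, P = M + 34.3·(cos 14.0°, sin 14.0°) = (57.0, -15.3). MP is perpendicular to PZ; with |PZ| = 22.4 on the right of MP, Z = P + 22.4·(0.242, -0.970) = (62.4, -37.1). Then |KZ| = |Z − K| = 72.6.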